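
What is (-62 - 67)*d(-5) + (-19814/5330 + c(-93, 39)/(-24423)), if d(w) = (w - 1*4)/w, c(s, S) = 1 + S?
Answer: -3071067032/13017459 ≈ -235.92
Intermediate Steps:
d(w) = (-4 + w)/w (d(w) = (w - 4)/w = (-4 + w)/w)
(-62 - 67)*d(-5) + (-19814/5330 + c(-93, 39)/(-24423)) = (-62 - 67)*((-4 - 5)/(-5)) + (-19814/5330 + (1 + 39)/(-24423)) = -(-129)*(-9)/5 + (-19814*1/5330 + 40*(-1/24423)) = -129*9/5 + (-9907/2665 - 40/24423) = -1161/5 - 242065261/65087295 = -3071067032/13017459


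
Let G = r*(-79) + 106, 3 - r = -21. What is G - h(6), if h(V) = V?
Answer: -1796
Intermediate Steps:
r = 24 (r = 3 - 1*(-21) = 3 + 21 = 24)
G = -1790 (G = 24*(-79) + 106 = -1896 + 106 = -1790)
G - h(6) = -1790 - 1*6 = -1790 - 6 = -1796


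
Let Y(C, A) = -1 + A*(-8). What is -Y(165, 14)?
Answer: 113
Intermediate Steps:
Y(C, A) = -1 - 8*A
-Y(165, 14) = -(-1 - 8*14) = -(-1 - 112) = -1*(-113) = 113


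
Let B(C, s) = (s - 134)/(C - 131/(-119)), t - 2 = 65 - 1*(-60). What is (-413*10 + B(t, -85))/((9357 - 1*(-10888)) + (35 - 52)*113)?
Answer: -62983781/279331056 ≈ -0.22548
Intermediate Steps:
t = 127 (t = 2 + (65 - 1*(-60)) = 2 + (65 + 60) = 2 + 125 = 127)
B(C, s) = (-134 + s)/(131/119 + C) (B(C, s) = (-134 + s)/(C - 131*(-1/119)) = (-134 + s)/(C + 131/119) = (-134 + s)/(131/119 + C))
(-413*10 + B(t, -85))/((9357 - 1*(-10888)) + (35 - 52)*113) = (-413*10 + 119*(-134 - 85)/(131 + 119*127))/((9357 - 1*(-10888)) + (35 - 52)*113) = (-4130 + 119*(-219)/(131 + 15113))/((9357 + 10888) - 17*113) = (-4130 + 119*(-219)/15244)/(20245 - 1921) = (-4130 + 119*(1/15244)*(-219))/18324 = (-4130 - 26061/15244)*(1/18324) = -62983781/15244*1/18324 = -62983781/279331056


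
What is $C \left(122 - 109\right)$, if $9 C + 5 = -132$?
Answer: $- \frac{1781}{9} \approx -197.89$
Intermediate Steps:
$C = - \frac{137}{9}$ ($C = - \frac{5}{9} + \frac{1}{9} \left(-132\right) = - \frac{5}{9} - \frac{44}{3} = - \frac{137}{9} \approx -15.222$)
$C \left(122 - 109\right) = - \frac{137 \left(122 - 109\right)}{9} = \left(- \frac{137}{9}\right) 13 = - \frac{1781}{9}$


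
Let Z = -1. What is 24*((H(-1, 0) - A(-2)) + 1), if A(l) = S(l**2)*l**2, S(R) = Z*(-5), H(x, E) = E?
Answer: -456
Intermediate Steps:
S(R) = 5 (S(R) = -1*(-5) = 5)
A(l) = 5*l**2
24*((H(-1, 0) - A(-2)) + 1) = 24*((0 - 5*(-2)**2) + 1) = 24*((0 - 5*4) + 1) = 24*((0 - 1*20) + 1) = 24*((0 - 20) + 1) = 24*(-20 + 1) = 24*(-19) = -456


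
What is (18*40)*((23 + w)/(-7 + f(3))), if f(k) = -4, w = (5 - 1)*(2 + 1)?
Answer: -25200/11 ≈ -2290.9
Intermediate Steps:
w = 12 (w = 4*3 = 12)
(18*40)*((23 + w)/(-7 + f(3))) = (18*40)*((23 + 12)/(-7 - 4)) = 720*(35/(-11)) = 720*(35*(-1/11)) = 720*(-35/11) = -25200/11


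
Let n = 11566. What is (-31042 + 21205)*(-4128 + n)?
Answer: -73167606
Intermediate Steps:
(-31042 + 21205)*(-4128 + n) = (-31042 + 21205)*(-4128 + 11566) = -9837*7438 = -73167606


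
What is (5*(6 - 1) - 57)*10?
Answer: -320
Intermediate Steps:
(5*(6 - 1) - 57)*10 = (5*5 - 57)*10 = (25 - 57)*10 = -32*10 = -320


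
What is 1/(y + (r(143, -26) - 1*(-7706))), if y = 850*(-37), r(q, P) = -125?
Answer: -1/23869 ≈ -4.1895e-5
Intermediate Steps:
y = -31450
1/(y + (r(143, -26) - 1*(-7706))) = 1/(-31450 + (-125 - 1*(-7706))) = 1/(-31450 + (-125 + 7706)) = 1/(-31450 + 7581) = 1/(-23869) = -1/23869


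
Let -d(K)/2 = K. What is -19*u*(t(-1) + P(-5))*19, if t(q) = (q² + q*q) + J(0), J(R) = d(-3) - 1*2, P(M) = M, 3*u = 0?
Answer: 0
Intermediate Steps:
u = 0 (u = (⅓)*0 = 0)
d(K) = -2*K
J(R) = 4 (J(R) = -2*(-3) - 1*2 = 6 - 2 = 4)
t(q) = 4 + 2*q² (t(q) = (q² + q*q) + 4 = (q² + q²) + 4 = 2*q² + 4 = 4 + 2*q²)
-19*u*(t(-1) + P(-5))*19 = -0*((4 + 2*(-1)²) - 5)*19 = -0*((4 + 2*1) - 5)*19 = -0*((4 + 2) - 5)*19 = -0*(6 - 5)*19 = -0*19 = -19*0*19 = 0*19 = 0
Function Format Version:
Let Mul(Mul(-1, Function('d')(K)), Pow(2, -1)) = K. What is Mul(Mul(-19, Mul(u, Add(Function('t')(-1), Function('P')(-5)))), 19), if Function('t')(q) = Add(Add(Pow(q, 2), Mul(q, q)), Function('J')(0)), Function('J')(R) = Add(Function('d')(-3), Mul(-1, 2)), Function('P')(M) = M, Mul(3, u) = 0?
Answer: 0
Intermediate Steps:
u = 0 (u = Mul(Rational(1, 3), 0) = 0)
Function('d')(K) = Mul(-2, K)
Function('J')(R) = 4 (Function('J')(R) = Add(Mul(-2, -3), Mul(-1, 2)) = Add(6, -2) = 4)
Function('t')(q) = Add(4, Mul(2, Pow(q, 2))) (Function('t')(q) = Add(Add(Pow(q, 2), Mul(q, q)), 4) = Add(Add(Pow(q, 2), Pow(q, 2)), 4) = Add(Mul(2, Pow(q, 2)), 4) = Add(4, Mul(2, Pow(q, 2))))
Mul(Mul(-19, Mul(u, Add(Function('t')(-1), Function('P')(-5)))), 19) = Mul(Mul(-19, Mul(0, Add(Add(4, Mul(2, Pow(-1, 2))), -5))), 19) = Mul(Mul(-19, Mul(0, Add(Add(4, Mul(2, 1)), -5))), 19) = Mul(Mul(-19, Mul(0, Add(Add(4, 2), -5))), 19) = Mul(Mul(-19, Mul(0, Add(6, -5))), 19) = Mul(Mul(-19, Mul(0, 1)), 19) = Mul(Mul(-19, 0), 19) = Mul(0, 19) = 0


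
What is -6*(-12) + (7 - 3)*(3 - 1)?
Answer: 80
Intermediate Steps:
-6*(-12) + (7 - 3)*(3 - 1) = 72 + 4*2 = 72 + 8 = 80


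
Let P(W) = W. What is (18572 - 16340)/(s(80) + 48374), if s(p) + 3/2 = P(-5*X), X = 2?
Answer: 4464/96725 ≈ 0.046151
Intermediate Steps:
s(p) = -23/2 (s(p) = -3/2 - 5*2 = -3/2 - 10 = -23/2)
(18572 - 16340)/(s(80) + 48374) = (18572 - 16340)/(-23/2 + 48374) = 2232/(96725/2) = 2232*(2/96725) = 4464/96725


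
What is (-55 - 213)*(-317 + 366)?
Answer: -13132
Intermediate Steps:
(-55 - 213)*(-317 + 366) = -268*49 = -13132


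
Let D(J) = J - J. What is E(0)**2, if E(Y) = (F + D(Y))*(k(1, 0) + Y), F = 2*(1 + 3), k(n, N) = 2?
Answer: 256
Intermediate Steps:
D(J) = 0
F = 8 (F = 2*4 = 8)
E(Y) = 16 + 8*Y (E(Y) = (8 + 0)*(2 + Y) = 8*(2 + Y) = 16 + 8*Y)
E(0)**2 = (16 + 8*0)**2 = (16 + 0)**2 = 16**2 = 256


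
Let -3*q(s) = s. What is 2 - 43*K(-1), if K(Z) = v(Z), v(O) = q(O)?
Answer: -37/3 ≈ -12.333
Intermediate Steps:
q(s) = -s/3
v(O) = -O/3
K(Z) = -Z/3
2 - 43*K(-1) = 2 - (-43)*(-1)/3 = 2 - 43*⅓ = 2 - 43/3 = -37/3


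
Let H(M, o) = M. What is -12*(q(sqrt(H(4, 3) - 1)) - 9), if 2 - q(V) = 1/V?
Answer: 84 + 4*sqrt(3) ≈ 90.928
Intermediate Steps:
q(V) = 2 - 1/V
-12*(q(sqrt(H(4, 3) - 1)) - 9) = -12*((2 - 1/(sqrt(4 - 1))) - 9) = -12*((2 - 1/(sqrt(3))) - 9) = -12*((2 - sqrt(3)/3) - 9) = -12*(-7 - sqrt(3)/3) = 84 + 4*sqrt(3)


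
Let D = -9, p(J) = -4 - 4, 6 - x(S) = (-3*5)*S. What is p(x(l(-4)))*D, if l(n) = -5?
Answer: 72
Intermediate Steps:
x(S) = 6 + 15*S (x(S) = 6 - (-3*5)*S = 6 - (-15)*S = 6 + 15*S)
p(J) = -8
p(x(l(-4)))*D = -8*(-9) = 72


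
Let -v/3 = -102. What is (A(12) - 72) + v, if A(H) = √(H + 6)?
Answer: 234 + 3*√2 ≈ 238.24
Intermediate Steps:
A(H) = √(6 + H)
v = 306 (v = -3*(-102) = 306)
(A(12) - 72) + v = (√(6 + 12) - 72) + 306 = (√18 - 72) + 306 = (3*√2 - 72) + 306 = (-72 + 3*√2) + 306 = 234 + 3*√2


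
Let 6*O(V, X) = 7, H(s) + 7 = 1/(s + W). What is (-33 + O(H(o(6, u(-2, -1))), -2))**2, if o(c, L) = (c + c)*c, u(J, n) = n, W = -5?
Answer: 36481/36 ≈ 1013.4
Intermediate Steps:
o(c, L) = 2*c**2 (o(c, L) = (2*c)*c = 2*c**2)
H(s) = -7 + 1/(-5 + s) (H(s) = -7 + 1/(s - 5) = -7 + 1/(-5 + s))
O(V, X) = 7/6 (O(V, X) = (1/6)*7 = 7/6)
(-33 + O(H(o(6, u(-2, -1))), -2))**2 = (-33 + 7/6)**2 = (-191/6)**2 = 36481/36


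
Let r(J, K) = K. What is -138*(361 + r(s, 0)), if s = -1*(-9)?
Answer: -49818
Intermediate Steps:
s = 9
-138*(361 + r(s, 0)) = -138*(361 + 0) = -138*361 = -49818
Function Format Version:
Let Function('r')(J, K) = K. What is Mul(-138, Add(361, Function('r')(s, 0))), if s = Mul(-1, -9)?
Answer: -49818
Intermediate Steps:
s = 9
Mul(-138, Add(361, Function('r')(s, 0))) = Mul(-138, Add(361, 0)) = Mul(-138, 361) = -49818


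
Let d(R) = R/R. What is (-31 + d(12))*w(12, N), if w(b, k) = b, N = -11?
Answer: -360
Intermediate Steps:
d(R) = 1
(-31 + d(12))*w(12, N) = (-31 + 1)*12 = -30*12 = -360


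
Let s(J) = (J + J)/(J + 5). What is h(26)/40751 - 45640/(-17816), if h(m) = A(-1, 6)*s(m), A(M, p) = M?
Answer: 7206902301/2813326787 ≈ 2.5617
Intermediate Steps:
s(J) = 2*J/(5 + J) (s(J) = (2*J)/(5 + J) = 2*J/(5 + J))
h(m) = -2*m/(5 + m)
h(26)/40751 - 45640/(-17816) = -2*26/(5 + 26)/40751 - 45640/(-17816) = -2*26/31*(1/40751) - 45640*(-1/17816) = -2*26*1/31*(1/40751) + 5705/2227 = -52/31*1/40751 + 5705/2227 = -52/1263281 + 5705/2227 = 7206902301/2813326787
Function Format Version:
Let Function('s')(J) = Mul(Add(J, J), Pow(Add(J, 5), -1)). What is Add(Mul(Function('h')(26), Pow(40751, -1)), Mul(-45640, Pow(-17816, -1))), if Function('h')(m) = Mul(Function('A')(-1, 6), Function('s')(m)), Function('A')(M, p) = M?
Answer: Rational(7206902301, 2813326787) ≈ 2.5617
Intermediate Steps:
Function('s')(J) = Mul(2, J, Pow(Add(5, J), -1)) (Function('s')(J) = Mul(Mul(2, J), Pow(Add(5, J), -1)) = Mul(2, J, Pow(Add(5, J), -1)))
Function('h')(m) = Mul(-2, m, Pow(Add(5, m), -1)) (Function('h')(m) = Mul(-1, Mul(2, m, Pow(Add(5, m), -1))) = Mul(-2, m, Pow(Add(5, m), -1)))
Add(Mul(Function('h')(26), Pow(40751, -1)), Mul(-45640, Pow(-17816, -1))) = Add(Mul(Mul(-2, 26, Pow(Add(5, 26), -1)), Pow(40751, -1)), Mul(-45640, Pow(-17816, -1))) = Add(Mul(Mul(-2, 26, Pow(31, -1)), Rational(1, 40751)), Mul(-45640, Rational(-1, 17816))) = Add(Mul(Mul(-2, 26, Rational(1, 31)), Rational(1, 40751)), Rational(5705, 2227)) = Add(Mul(Rational(-52, 31), Rational(1, 40751)), Rational(5705, 2227)) = Add(Rational(-52, 1263281), Rational(5705, 2227)) = Rational(7206902301, 2813326787)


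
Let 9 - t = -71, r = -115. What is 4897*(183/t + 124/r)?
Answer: 2179165/368 ≈ 5921.6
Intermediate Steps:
t = 80 (t = 9 - 1*(-71) = 9 + 71 = 80)
4897*(183/t + 124/r) = 4897*(183/80 + 124/(-115)) = 4897*(183*(1/80) + 124*(-1/115)) = 4897*(183/80 - 124/115) = 4897*(445/368) = 2179165/368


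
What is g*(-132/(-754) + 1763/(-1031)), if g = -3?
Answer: 1789815/388687 ≈ 4.6048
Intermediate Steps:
g*(-132/(-754) + 1763/(-1031)) = -3*(-132/(-754) + 1763/(-1031)) = -3*(-132*(-1/754) + 1763*(-1/1031)) = -3*(66/377 - 1763/1031) = -3*(-596605/388687) = 1789815/388687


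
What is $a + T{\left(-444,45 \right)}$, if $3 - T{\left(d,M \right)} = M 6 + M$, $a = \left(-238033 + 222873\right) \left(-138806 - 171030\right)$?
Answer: $4697113448$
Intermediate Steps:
$a = 4697113760$ ($a = \left(-15160\right) \left(-309836\right) = 4697113760$)
$T{\left(d,M \right)} = 3 - 7 M$ ($T{\left(d,M \right)} = 3 - \left(M 6 + M\right) = 3 - \left(6 M + M\right) = 3 - 7 M$)
$a + T{\left(-444,45 \right)} = 4697113760 + \left(3 - 315\right) = 4697113760 - 312 = 4697113448$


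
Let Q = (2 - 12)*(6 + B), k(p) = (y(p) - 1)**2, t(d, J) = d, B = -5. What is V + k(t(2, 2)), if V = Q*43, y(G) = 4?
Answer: -421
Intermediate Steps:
k(p) = 9 (k(p) = (4 - 1)**2 = 3**2 = 9)
Q = -10 (Q = (2 - 12)*(6 - 5) = -10*1 = -10)
V = -430 (V = -10*43 = -430)
V + k(t(2, 2)) = -430 + 9 = -421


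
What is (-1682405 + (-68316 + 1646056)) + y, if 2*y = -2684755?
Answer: -2894085/2 ≈ -1.4470e+6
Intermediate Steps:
y = -2684755/2 (y = (½)*(-2684755) = -2684755/2 ≈ -1.3424e+6)
(-1682405 + (-68316 + 1646056)) + y = (-1682405 + (-68316 + 1646056)) - 2684755/2 = (-1682405 + 1577740) - 2684755/2 = -104665 - 2684755/2 = -2894085/2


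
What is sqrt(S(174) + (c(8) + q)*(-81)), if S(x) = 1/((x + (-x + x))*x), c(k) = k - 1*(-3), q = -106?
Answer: sqrt(232973821)/174 ≈ 87.721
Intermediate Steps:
c(k) = 3 + k (c(k) = k + 3 = 3 + k)
S(x) = x**(-2) (S(x) = 1/((x + 0)*x) = 1/(x*x) = x**(-2))
sqrt(S(174) + (c(8) + q)*(-81)) = sqrt(174**(-2) + ((3 + 8) - 106)*(-81)) = sqrt(1/30276 + (11 - 106)*(-81)) = sqrt(1/30276 - 95*(-81)) = sqrt(1/30276 + 7695) = sqrt(232973821/30276) = sqrt(232973821)/174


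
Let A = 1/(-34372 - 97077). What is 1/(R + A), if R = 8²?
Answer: 131449/8412735 ≈ 0.015625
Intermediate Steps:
R = 64
A = -1/131449 (A = 1/(-131449) = -1/131449 ≈ -7.6075e-6)
1/(R + A) = 1/(64 - 1/131449) = 1/(8412735/131449) = 131449/8412735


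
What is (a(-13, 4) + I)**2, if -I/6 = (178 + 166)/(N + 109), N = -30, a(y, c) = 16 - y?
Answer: 51529/6241 ≈ 8.2565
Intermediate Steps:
I = -2064/79 (I = -6*(178 + 166)/(-30 + 109) = -2064/79 ≈ -26.127)
(a(-13, 4) + I)**2 = ((16 - 1*(-13)) - 2064/79)**2 = ((16 + 13) - 2064/79)**2 = (29 - 2064/79)**2 = (227/79)**2 = 51529/6241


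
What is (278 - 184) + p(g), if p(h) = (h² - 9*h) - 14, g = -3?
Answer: 116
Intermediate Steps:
p(h) = -14 + h² - 9*h
(278 - 184) + p(g) = (278 - 184) + (-14 + (-3)² - 9*(-3)) = 94 + (-14 + 9 + 27) = 94 + 22 = 116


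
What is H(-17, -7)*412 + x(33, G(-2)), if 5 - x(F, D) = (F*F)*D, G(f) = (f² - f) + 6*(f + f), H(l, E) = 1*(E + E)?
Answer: 13839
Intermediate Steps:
H(l, E) = 2*E (H(l, E) = 1*(2*E) = 2*E)
G(f) = f² + 11*f (G(f) = (f² - f) + 6*(2*f) = (f² - f) + 12*f = f² + 11*f)
x(F, D) = 5 - D*F² (x(F, D) = 5 - F*F*D = 5 - F²*D = 5 - D*F²)
H(-17, -7)*412 + x(33, G(-2)) = (2*(-7))*412 + (5 - 1*(-2*(11 - 2))*33²) = -14*412 + (5 - 1*(-2*9)*1089) = -5768 + (5 - 1*(-18)*1089) = -5768 + (5 + 19602) = -5768 + 19607 = 13839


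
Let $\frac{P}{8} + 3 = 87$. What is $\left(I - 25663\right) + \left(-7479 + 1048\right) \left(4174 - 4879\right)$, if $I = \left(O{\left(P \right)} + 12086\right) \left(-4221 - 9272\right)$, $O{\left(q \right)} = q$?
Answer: $-167635502$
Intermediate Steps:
$P = 672$ ($P = -24 + 8 \cdot 87 = -24 + 696 = 672$)
$I = -172143694$ ($I = \left(672 + 12086\right) \left(-4221 - 9272\right) = 12758 \left(-13493\right) = -172143694$)
$\left(I - 25663\right) + \left(-7479 + 1048\right) \left(4174 - 4879\right) = \left(-172143694 - 25663\right) + \left(-7479 + 1048\right) \left(4174 - 4879\right) = -172169357 - -4533855 = -172169357 + 4533855 = -167635502$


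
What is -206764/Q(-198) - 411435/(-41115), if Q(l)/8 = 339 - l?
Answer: -112226285/2943834 ≈ -38.122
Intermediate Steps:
Q(l) = 2712 - 8*l (Q(l) = 8*(339 - l) = 2712 - 8*l)
-206764/Q(-198) - 411435/(-41115) = -206764/(2712 - 8*(-198)) - 411435/(-41115) = -206764/(2712 + 1584) - 411435*(-1/41115) = -206764/4296 + 27429/2741 = -206764*1/4296 + 27429/2741 = -51691/1074 + 27429/2741 = -112226285/2943834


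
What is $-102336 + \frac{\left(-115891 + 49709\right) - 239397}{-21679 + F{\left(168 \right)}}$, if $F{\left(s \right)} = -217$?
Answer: $- \frac{2240443477}{21896} \approx -1.0232 \cdot 10^{5}$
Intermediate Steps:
$-102336 + \frac{\left(-115891 + 49709\right) - 239397}{-21679 + F{\left(168 \right)}} = -102336 + \frac{\left(-115891 + 49709\right) - 239397}{-21679 - 217} = -102336 + \frac{-66182 - 239397}{-21896} = -102336 - - \frac{305579}{21896} = -102336 + \frac{305579}{21896} = - \frac{2240443477}{21896}$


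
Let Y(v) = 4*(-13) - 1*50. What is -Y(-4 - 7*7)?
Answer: 102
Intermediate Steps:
Y(v) = -102 (Y(v) = -52 - 50 = -102)
-Y(-4 - 7*7) = -1*(-102) = 102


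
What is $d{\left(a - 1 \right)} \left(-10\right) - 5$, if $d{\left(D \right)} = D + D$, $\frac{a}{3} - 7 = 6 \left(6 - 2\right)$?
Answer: $-1845$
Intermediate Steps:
$a = 93$ ($a = 21 + 3 \cdot 6 \left(6 - 2\right) = 21 + 3 \cdot 6 \cdot 4 = 21 + 3 \cdot 24 = 21 + 72 = 93$)
$d{\left(D \right)} = 2 D$
$d{\left(a - 1 \right)} \left(-10\right) - 5 = 2 \left(93 - 1\right) \left(-10\right) - 5 = 2 \cdot 92 \left(-10\right) - 5 = 184 \left(-10\right) - 5 = -1840 - 5 = -1845$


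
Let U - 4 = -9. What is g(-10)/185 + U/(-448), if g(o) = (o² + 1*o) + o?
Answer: 7353/16576 ≈ 0.44359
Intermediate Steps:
U = -5 (U = 4 - 9 = -5)
g(o) = o² + 2*o (g(o) = (o² + o) + o = (o + o²) + o = o² + 2*o)
g(-10)/185 + U/(-448) = -10*(2 - 10)/185 - 5/(-448) = -10*(-8)*(1/185) - 5*(-1/448) = 80*(1/185) + 5/448 = 16/37 + 5/448 = 7353/16576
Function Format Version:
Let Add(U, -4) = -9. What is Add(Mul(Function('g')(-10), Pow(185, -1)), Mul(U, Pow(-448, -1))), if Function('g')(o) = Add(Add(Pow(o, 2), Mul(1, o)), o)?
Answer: Rational(7353, 16576) ≈ 0.44359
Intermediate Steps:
U = -5 (U = Add(4, -9) = -5)
Function('g')(o) = Add(Pow(o, 2), Mul(2, o)) (Function('g')(o) = Add(Add(Pow(o, 2), o), o) = Add(Add(o, Pow(o, 2)), o) = Add(Pow(o, 2), Mul(2, o)))
Add(Mul(Function('g')(-10), Pow(185, -1)), Mul(U, Pow(-448, -1))) = Add(Mul(Mul(-10, Add(2, -10)), Pow(185, -1)), Mul(-5, Pow(-448, -1))) = Add(Mul(Mul(-10, -8), Rational(1, 185)), Mul(-5, Rational(-1, 448))) = Add(Mul(80, Rational(1, 185)), Rational(5, 448)) = Add(Rational(16, 37), Rational(5, 448)) = Rational(7353, 16576)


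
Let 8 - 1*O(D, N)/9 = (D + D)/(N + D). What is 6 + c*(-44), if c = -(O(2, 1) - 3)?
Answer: 2514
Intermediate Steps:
O(D, N) = 72 - 18*D/(D + N) (O(D, N) = 72 - 9*(D + D)/(N + D) = 72 - 9*2*D/(D + N) = 72 - 18*D/(D + N))
c = -57 (c = -(18*(3*2 + 4*1)/(2 + 1) - 3) = -(18*(6 + 4)/3 - 3) = -(18*(1/3)*10 - 3) = -(60 - 3) = -1*57 = -57)
6 + c*(-44) = 6 - 57*(-44) = 6 + 2508 = 2514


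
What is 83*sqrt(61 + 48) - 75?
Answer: -75 + 83*sqrt(109) ≈ 791.54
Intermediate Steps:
83*sqrt(61 + 48) - 75 = 83*sqrt(109) - 75 = -75 + 83*sqrt(109)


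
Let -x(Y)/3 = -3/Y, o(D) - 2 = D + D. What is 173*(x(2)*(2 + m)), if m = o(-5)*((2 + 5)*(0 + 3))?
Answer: -129231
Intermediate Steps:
o(D) = 2 + 2*D (o(D) = 2 + (D + D) = 2 + 2*D)
x(Y) = 9/Y (x(Y) = -(-9)/Y = 9/Y)
m = -168 (m = (2 + 2*(-5))*((2 + 5)*(0 + 3)) = (2 - 10)*(7*3) = -8*21 = -168)
173*(x(2)*(2 + m)) = 173*((9/2)*(2 - 168)) = 173*((9*(½))*(-166)) = 173*((9/2)*(-166)) = 173*(-747) = -129231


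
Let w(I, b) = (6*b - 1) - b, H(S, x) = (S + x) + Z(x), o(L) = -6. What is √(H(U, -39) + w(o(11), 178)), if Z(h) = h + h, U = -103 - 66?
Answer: 3*√67 ≈ 24.556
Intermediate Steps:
U = -169
Z(h) = 2*h
H(S, x) = S + 3*x (H(S, x) = (S + x) + 2*x = S + 3*x)
w(I, b) = -1 + 5*b (w(I, b) = (-1 + 6*b) - b = -1 + 5*b)
√(H(U, -39) + w(o(11), 178)) = √((-169 + 3*(-39)) + (-1 + 5*178)) = √((-169 - 117) + (-1 + 890)) = √(-286 + 889) = √603 = 3*√67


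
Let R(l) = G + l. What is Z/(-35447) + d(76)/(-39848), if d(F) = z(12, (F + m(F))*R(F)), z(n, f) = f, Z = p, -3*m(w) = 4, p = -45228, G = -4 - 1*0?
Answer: 201460284/176561507 ≈ 1.1410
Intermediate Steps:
G = -4 (G = -4 + 0 = -4)
m(w) = -4/3 (m(w) = -⅓*4 = -4/3)
R(l) = -4 + l
Z = -45228
d(F) = (-4 + F)*(-4/3 + F) (d(F) = (F - 4/3)*(-4 + F) = (-4/3 + F)*(-4 + F) = (-4 + F)*(-4/3 + F))
Z/(-35447) + d(76)/(-39848) = -45228/(-35447) + ((-4 + 76)*(-4 + 3*76)/3)/(-39848) = -45228*(-1/35447) + ((⅓)*72*(-4 + 228))*(-1/39848) = 45228/35447 + ((⅓)*72*224)*(-1/39848) = 45228/35447 + 5376*(-1/39848) = 45228/35447 - 672/4981 = 201460284/176561507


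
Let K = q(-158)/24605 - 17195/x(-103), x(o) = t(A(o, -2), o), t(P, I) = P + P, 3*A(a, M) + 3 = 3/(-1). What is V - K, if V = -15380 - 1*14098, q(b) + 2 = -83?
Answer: -664861479/19684 ≈ -33777.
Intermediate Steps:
q(b) = -85 (q(b) = -2 - 83 = -85)
A(a, M) = -2 (A(a, M) = -1 + (3/(-1))/3 = -1 + (3*(-1))/3 = -1 + (1/3)*(-3) = -1 - 1 = -2)
t(P, I) = 2*P
x(o) = -4 (x(o) = 2*(-2) = -4)
K = 84616527/19684 (K = -85/24605 - 17195/(-4) = -85*1/24605 - 17195*(-1/4) = -17/4921 + 17195/4 = 84616527/19684 ≈ 4298.8)
V = -29478 (V = -15380 - 14098 = -29478)
V - K = -29478 - 1*84616527/19684 = -29478 - 84616527/19684 = -664861479/19684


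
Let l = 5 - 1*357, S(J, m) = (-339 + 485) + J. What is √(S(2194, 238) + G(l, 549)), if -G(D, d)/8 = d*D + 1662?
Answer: 2*√383757 ≈ 1239.0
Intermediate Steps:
S(J, m) = 146 + J
l = -352 (l = 5 - 357 = -352)
G(D, d) = -13296 - 8*D*d (G(D, d) = -8*(d*D + 1662) = -8*(D*d + 1662) = -8*(1662 + D*d) = -13296 - 8*D*d)
√(S(2194, 238) + G(l, 549)) = √((146 + 2194) + (-13296 - 8*(-352)*549)) = √(2340 + (-13296 + 1545984)) = √(2340 + 1532688) = √1535028 = 2*√383757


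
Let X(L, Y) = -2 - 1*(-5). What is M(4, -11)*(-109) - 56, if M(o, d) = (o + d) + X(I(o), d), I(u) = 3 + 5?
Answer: 380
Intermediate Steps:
I(u) = 8
X(L, Y) = 3 (X(L, Y) = -2 + 5 = 3)
M(o, d) = 3 + d + o (M(o, d) = (o + d) + 3 = (d + o) + 3 = 3 + d + o)
M(4, -11)*(-109) - 56 = (3 - 11 + 4)*(-109) - 56 = -4*(-109) - 56 = 436 - 56 = 380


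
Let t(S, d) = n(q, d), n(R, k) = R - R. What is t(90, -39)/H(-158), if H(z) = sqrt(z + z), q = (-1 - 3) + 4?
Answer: 0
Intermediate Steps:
q = 0 (q = -4 + 4 = 0)
n(R, k) = 0
t(S, d) = 0
H(z) = sqrt(2)*sqrt(z) (H(z) = sqrt(2*z) = sqrt(2)*sqrt(z))
t(90, -39)/H(-158) = 0/((sqrt(2)*sqrt(-158))) = 0/((sqrt(2)*(I*sqrt(158)))) = 0/((2*I*sqrt(79))) = 0*(-I*sqrt(79)/158) = 0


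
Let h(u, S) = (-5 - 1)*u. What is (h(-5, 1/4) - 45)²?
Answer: 225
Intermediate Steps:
h(u, S) = -6*u
(h(-5, 1/4) - 45)² = (-6*(-5) - 45)² = (30 - 45)² = (-15)² = 225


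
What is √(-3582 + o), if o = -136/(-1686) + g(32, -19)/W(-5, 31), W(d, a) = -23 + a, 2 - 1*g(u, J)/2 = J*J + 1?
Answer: 14*I*√13313499/843 ≈ 60.596*I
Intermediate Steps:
g(u, J) = 2 - 2*J² (g(u, J) = 4 - 2*(J*J + 1) = 4 - 2*(J² + 1) = 4 - 2*(1 + J²) = 4 + (-2 - 2*J²) = 2 - 2*J²)
o = -75802/843 (o = -136/(-1686) + (2 - 2*(-19)²)/(-23 + 31) = -136*(-1/1686) + (2 - 2*361)/8 = 68/843 + (2 - 722)*(⅛) = 68/843 - 720*⅛ = 68/843 - 90 = -75802/843 ≈ -89.919)
√(-3582 + o) = √(-3582 - 75802/843) = √(-3095428/843) = 14*I*√13313499/843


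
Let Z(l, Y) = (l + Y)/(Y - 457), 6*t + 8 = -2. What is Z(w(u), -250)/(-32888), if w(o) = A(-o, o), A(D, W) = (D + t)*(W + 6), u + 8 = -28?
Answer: -160/2906477 ≈ -5.5049e-5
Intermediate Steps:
t = -5/3 (t = -4/3 + (⅙)*(-2) = -4/3 - ⅓ = -5/3 ≈ -1.6667)
u = -36 (u = -8 - 28 = -36)
A(D, W) = (6 + W)*(-5/3 + D) (A(D, W) = (D - 5/3)*(W + 6) = (-5/3 + D)*(6 + W) = (6 + W)*(-5/3 + D))
w(o) = -10 - o² - 23*o/3 (w(o) = -10 + 6*(-o) - 5*o/3 + (-o)*o = -10 - 6*o - 5*o/3 - o² = -10 - o² - 23*o/3)
Z(l, Y) = (Y + l)/(-457 + Y)
Z(w(u), -250)/(-32888) = ((-250 + (-10 - 1*(-36)² - 23/3*(-36)))/(-457 - 250))/(-32888) = ((-250 + (-10 - 1*1296 + 276))/(-707))*(-1/32888) = -(-250 + (-10 - 1296 + 276))/707*(-1/32888) = -(-250 - 1030)/707*(-1/32888) = -1/707*(-1280)*(-1/32888) = (1280/707)*(-1/32888) = -160/2906477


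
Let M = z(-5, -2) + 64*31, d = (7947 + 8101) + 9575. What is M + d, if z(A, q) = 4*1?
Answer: 27611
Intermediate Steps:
d = 25623 (d = 16048 + 9575 = 25623)
z(A, q) = 4
M = 1988 (M = 4 + 64*31 = 4 + 1984 = 1988)
M + d = 1988 + 25623 = 27611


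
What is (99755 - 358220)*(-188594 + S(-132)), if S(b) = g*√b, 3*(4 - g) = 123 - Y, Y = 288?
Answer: 48744948210 - 30498870*I*√33 ≈ 4.8745e+10 - 1.752e+8*I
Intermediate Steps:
g = 59 (g = 4 - (123 - 1*288)/3 = 4 - (123 - 288)/3 = 4 - ⅓*(-165) = 4 + 55 = 59)
S(b) = 59*√b
(99755 - 358220)*(-188594 + S(-132)) = (99755 - 358220)*(-188594 + 59*√(-132)) = -258465*(-188594 + 59*(2*I*√33)) = -258465*(-188594 + 118*I*√33) = 48744948210 - 30498870*I*√33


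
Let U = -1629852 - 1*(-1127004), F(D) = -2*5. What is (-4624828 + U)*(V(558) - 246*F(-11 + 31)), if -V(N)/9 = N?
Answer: 13137105912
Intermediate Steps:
V(N) = -9*N
F(D) = -10
U = -502848 (U = -1629852 + 1127004 = -502848)
(-4624828 + U)*(V(558) - 246*F(-11 + 31)) = (-4624828 - 502848)*(-9*558 - 246*(-10)) = -5127676*(-5022 + 2460) = -5127676*(-2562) = 13137105912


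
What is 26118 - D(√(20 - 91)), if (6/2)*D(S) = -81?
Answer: 26145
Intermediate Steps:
D(S) = -27 (D(S) = (⅓)*(-81) = -27)
26118 - D(√(20 - 91)) = 26118 - 1*(-27) = 26118 + 27 = 26145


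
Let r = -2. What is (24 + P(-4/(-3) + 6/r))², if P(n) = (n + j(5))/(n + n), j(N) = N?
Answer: 529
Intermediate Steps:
P(n) = (5 + n)/(2*n) (P(n) = (n + 5)/(n + n) = (5 + n)/((2*n)) = (5 + n)*(1/(2*n)) = (5 + n)/(2*n))
(24 + P(-4/(-3) + 6/r))² = (24 + (5 + (-4/(-3) + 6/(-2)))/(2*(-4/(-3) + 6/(-2))))² = (24 + (5 + (-4*(-⅓) + 6*(-½)))/(2*(-4*(-⅓) + 6*(-½))))² = (24 + (5 + (4/3 - 3))/(2*(4/3 - 3)))² = (24 + (5 - 5/3)/(2*(-5/3)))² = (24 + (½)*(-⅗)*(10/3))² = (24 - 1)² = 23² = 529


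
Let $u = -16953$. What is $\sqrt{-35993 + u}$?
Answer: $i \sqrt{52946} \approx 230.1 i$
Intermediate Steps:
$\sqrt{-35993 + u} = \sqrt{-35993 - 16953} = \sqrt{-52946} = i \sqrt{52946}$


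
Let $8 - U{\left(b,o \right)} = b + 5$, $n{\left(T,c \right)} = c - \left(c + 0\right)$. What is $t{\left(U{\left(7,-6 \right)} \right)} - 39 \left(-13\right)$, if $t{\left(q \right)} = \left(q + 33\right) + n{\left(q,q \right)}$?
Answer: $536$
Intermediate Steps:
$n{\left(T,c \right)} = 0$ ($n{\left(T,c \right)} = c - c = 0$)
$U{\left(b,o \right)} = 3 - b$ ($U{\left(b,o \right)} = 8 - \left(b + 5\right) = 8 - \left(5 + b\right) = 3 - b$)
$t{\left(q \right)} = 33 + q$ ($t{\left(q \right)} = \left(q + 33\right) + 0 = \left(33 + q\right) + 0 = 33 + q$)
$t{\left(U{\left(7,-6 \right)} \right)} - 39 \left(-13\right) = \left(33 + \left(3 - 7\right)\right) - 39 \left(-13\right) = \left(33 + \left(3 - 7\right)\right) - -507 = \left(33 - 4\right) + 507 = 29 + 507 = 536$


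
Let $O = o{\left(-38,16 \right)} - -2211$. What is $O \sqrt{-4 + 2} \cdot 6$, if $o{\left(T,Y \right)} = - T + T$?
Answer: $13266 i \sqrt{2} \approx 18761.0 i$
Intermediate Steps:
$o{\left(T,Y \right)} = 0$
$O = 2211$ ($O = 0 - -2211 = 0 + 2211 = 2211$)
$O \sqrt{-4 + 2} \cdot 6 = 2211 \sqrt{-4 + 2} \cdot 6 = 2211 \sqrt{-2} \cdot 6 = 2211 i \sqrt{2} \cdot 6 = 2211 \cdot 6 i \sqrt{2} = 13266 i \sqrt{2}$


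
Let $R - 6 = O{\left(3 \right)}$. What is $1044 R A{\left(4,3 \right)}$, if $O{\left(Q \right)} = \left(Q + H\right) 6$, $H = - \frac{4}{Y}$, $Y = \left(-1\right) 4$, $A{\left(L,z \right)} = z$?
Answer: $93960$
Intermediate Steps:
$Y = -4$
$H = 1$ ($H = - \frac{4}{-4} = \left(-4\right) \left(- \frac{1}{4}\right) = 1$)
$O{\left(Q \right)} = 6 + 6 Q$ ($O{\left(Q \right)} = \left(Q + 1\right) 6 = \left(1 + Q\right) 6 = 6 + 6 Q$)
$R = 30$ ($R = 6 + \left(6 + 6 \cdot 3\right) = 6 + \left(6 + 18\right) = 6 + 24 = 30$)
$1044 R A{\left(4,3 \right)} = 1044 \cdot 30 \cdot 3 = 1044 \cdot 90 = 93960$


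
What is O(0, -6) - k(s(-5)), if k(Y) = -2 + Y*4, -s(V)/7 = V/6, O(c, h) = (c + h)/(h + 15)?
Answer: -22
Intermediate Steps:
O(c, h) = (c + h)/(15 + h)
s(V) = -7*V/6
k(Y) = -2 + 4*Y
O(0, -6) - k(s(-5)) = (0 - 6)/(15 - 6) - (-2 + 4*(-7/6*(-5))) = -6/9 - (-2 + 4*(35/6)) = (⅑)*(-6) - (-2 + 70/3) = -⅔ - 1*64/3 = -⅔ - 64/3 = -22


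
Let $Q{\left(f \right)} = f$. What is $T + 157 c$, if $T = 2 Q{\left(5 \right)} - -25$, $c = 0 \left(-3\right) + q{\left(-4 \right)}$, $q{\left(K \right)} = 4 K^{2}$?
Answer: $10083$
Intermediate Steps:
$c = 64$ ($c = 0 \left(-3\right) + 4 \left(-4\right)^{2} = 0 + 4 \cdot 16 = 0 + 64 = 64$)
$T = 35$ ($T = 2 \cdot 5 - -25 = 10 + 25 = 35$)
$T + 157 c = 35 + 157 \cdot 64 = 35 + 10048 = 10083$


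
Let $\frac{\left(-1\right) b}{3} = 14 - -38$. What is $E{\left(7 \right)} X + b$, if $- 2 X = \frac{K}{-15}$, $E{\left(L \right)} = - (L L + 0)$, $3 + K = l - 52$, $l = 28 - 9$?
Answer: $- \frac{486}{5} \approx -97.2$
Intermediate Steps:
$l = 19$
$K = -36$ ($K = -3 + \left(19 - 52\right) = -3 - 33 = -36$)
$E{\left(L \right)} = - L^{2}$ ($E{\left(L \right)} = - (L^{2} + 0) = - L^{2}$)
$b = -156$ ($b = - 3 \left(14 - -38\right) = - 3 \left(14 + 38\right) = \left(-3\right) 52 = -156$)
$X = - \frac{6}{5}$ ($X = - \frac{\left(-36\right) \frac{1}{-15}}{2} = - \frac{\left(-36\right) \left(- \frac{1}{15}\right)}{2} = \left(- \frac{1}{2}\right) \frac{12}{5} = - \frac{6}{5} \approx -1.2$)
$E{\left(7 \right)} X + b = - 7^{2} \left(- \frac{6}{5}\right) - 156 = \left(-1\right) 49 \left(- \frac{6}{5}\right) - 156 = \left(-49\right) \left(- \frac{6}{5}\right) - 156 = \frac{294}{5} - 156 = - \frac{486}{5}$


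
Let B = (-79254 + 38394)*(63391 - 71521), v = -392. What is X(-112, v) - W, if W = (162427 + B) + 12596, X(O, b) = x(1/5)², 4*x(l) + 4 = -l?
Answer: -132946728759/400 ≈ -3.3237e+8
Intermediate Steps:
x(l) = -1 - l/4 (x(l) = -1 + (-l)/4 = -1 - l/4)
X(O, b) = 441/400 (X(O, b) = (-1 - ¼/5)² = (-1 - ¼*⅕)² = (-1 - 1/20)² = (-21/20)² = 441/400)
B = 332191800 (B = -40860*(-8130) = 332191800)
W = 332366823 (W = (162427 + 332191800) + 12596 = 332354227 + 12596 = 332366823)
X(-112, v) - W = 441/400 - 1*332366823 = 441/400 - 332366823 = -132946728759/400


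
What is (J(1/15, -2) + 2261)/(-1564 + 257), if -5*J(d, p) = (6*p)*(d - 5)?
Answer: -56229/32675 ≈ -1.7209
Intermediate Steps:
J(d, p) = -6*p*(-5 + d)/5 (J(d, p) = -6*p*(d - 5)/5 = -6*p*(-5 + d)/5)
(J(1/15, -2) + 2261)/(-1564 + 257) = ((6/5)*(-2)*(5 - 1/15) + 2261)/(-1564 + 257) = ((6/5)*(-2)*(5 - 1*1/15) + 2261)/(-1307) = ((6/5)*(-2)*(5 - 1/15) + 2261)*(-1/1307) = ((6/5)*(-2)*(74/15) + 2261)*(-1/1307) = (-296/25 + 2261)*(-1/1307) = (56229/25)*(-1/1307) = -56229/32675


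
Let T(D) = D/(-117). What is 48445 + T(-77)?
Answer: 5668142/117 ≈ 48446.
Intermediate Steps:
T(D) = -D/117 (T(D) = D*(-1/117) = -D/117)
48445 + T(-77) = 48445 - 1/117*(-77) = 48445 + 77/117 = 5668142/117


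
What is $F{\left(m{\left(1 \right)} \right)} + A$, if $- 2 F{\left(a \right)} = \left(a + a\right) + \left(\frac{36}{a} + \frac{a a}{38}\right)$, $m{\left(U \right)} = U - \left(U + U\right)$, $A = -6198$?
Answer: $- \frac{469605}{76} \approx -6179.0$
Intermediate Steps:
$m{\left(U \right)} = - U$ ($m{\left(U \right)} = U - 2 U = - U$)
$F{\left(a \right)} = - a - \frac{18}{a} - \frac{a^{2}}{76}$ ($F{\left(a \right)} = - \frac{\left(a + a\right) + \left(\frac{36}{a} + \frac{a a}{38}\right)}{2} = - \frac{2 a + \left(\frac{36}{a} + a^{2} \cdot \frac{1}{38}\right)}{2} = - \frac{2 a + \left(\frac{36}{a} + \frac{a^{2}}{38}\right)}{2} = - \frac{2 a + \frac{36}{a} + \frac{a^{2}}{38}}{2} = - a - \frac{18}{a} - \frac{a^{2}}{76}$)
$F{\left(m{\left(1 \right)} \right)} + A = \left(- \left(-1\right) 1 - \frac{18}{\left(-1\right) 1} - \frac{\left(\left(-1\right) 1\right)^{2}}{76}\right) - 6198 = \left(\left(-1\right) \left(-1\right) - \frac{18}{-1} - \frac{\left(-1\right)^{2}}{76}\right) - 6198 = \left(1 - -18 - \frac{1}{76}\right) - 6198 = \left(1 + 18 - \frac{1}{76}\right) - 6198 = \frac{1443}{76} - 6198 = - \frac{469605}{76}$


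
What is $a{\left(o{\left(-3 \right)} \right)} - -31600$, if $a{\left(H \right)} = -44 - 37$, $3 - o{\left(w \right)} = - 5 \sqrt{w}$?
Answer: $31519$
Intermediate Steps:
$o{\left(w \right)} = 3 + 5 \sqrt{w}$ ($o{\left(w \right)} = 3 - - 5 \sqrt{w} = 3 + 5 \sqrt{w}$)
$a{\left(H \right)} = -81$
$a{\left(o{\left(-3 \right)} \right)} - -31600 = -81 - -31600 = -81 + 31600 = 31519$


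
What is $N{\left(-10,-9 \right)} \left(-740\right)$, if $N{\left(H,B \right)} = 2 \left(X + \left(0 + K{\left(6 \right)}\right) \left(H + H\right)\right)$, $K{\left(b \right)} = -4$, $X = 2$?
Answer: $-121360$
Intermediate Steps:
$N{\left(H,B \right)} = 4 - 16 H$ ($N{\left(H,B \right)} = 2 \left(2 + \left(0 - 4\right) \left(H + H\right)\right) = 2 \left(2 - 4 \cdot 2 H\right) = 2 \left(2 - 8 H\right) = 4 - 16 H$)
$N{\left(-10,-9 \right)} \left(-740\right) = \left(4 - -160\right) \left(-740\right) = \left(4 + 160\right) \left(-740\right) = 164 \left(-740\right) = -121360$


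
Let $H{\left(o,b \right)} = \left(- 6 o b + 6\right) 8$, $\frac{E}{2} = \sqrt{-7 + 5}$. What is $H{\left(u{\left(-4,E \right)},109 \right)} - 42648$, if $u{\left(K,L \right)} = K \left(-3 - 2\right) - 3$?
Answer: $-131544$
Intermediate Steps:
$E = 2 i \sqrt{2}$ ($E = 2 \sqrt{-7 + 5} = 2 \sqrt{-2} = 2 i \sqrt{2} \approx 2.8284 i$)
$u{\left(K,L \right)} = -3 - 5 K$ ($u{\left(K,L \right)} = K \left(-5\right) - 3 = - 5 K - 3 = -3 - 5 K$)
$H{\left(o,b \right)} = 48 - 48 b o$ ($H{\left(o,b \right)} = \left(- 6 b o + 6\right) 8 = \left(6 - 6 b o\right) 8 = 48 - 48 b o$)
$H{\left(u{\left(-4,E \right)},109 \right)} - 42648 = \left(48 - 5232 \left(-3 - -20\right)\right) - 42648 = \left(48 - 5232 \left(-3 + 20\right)\right) - 42648 = \left(48 - 5232 \cdot 17\right) - 42648 = \left(48 - 88944\right) - 42648 = -88896 - 42648 = -131544$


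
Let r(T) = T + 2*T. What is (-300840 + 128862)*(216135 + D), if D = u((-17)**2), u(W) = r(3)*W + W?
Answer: -37667481450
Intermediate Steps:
r(T) = 3*T
u(W) = 10*W (u(W) = (3*3)*W + W = 9*W + W = 10*W)
D = 2890 (D = 10*(-17)**2 = 10*289 = 2890)
(-300840 + 128862)*(216135 + D) = (-300840 + 128862)*(216135 + 2890) = -171978*219025 = -37667481450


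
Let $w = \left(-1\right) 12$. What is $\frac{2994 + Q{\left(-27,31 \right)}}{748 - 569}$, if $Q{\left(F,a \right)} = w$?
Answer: $\frac{2982}{179} \approx 16.659$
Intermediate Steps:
$w = -12$
$Q{\left(F,a \right)} = -12$
$\frac{2994 + Q{\left(-27,31 \right)}}{748 - 569} = \frac{2994 - 12}{748 - 569} = \frac{2982}{179}$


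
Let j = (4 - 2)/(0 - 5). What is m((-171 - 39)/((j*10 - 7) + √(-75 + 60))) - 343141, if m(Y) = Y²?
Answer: -343141 + 44100/(11 - I*√15)² ≈ -3.4289e+5 + 203.16*I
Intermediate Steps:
j = -⅖ (j = 2/(-5) = 2*(-⅕) = -⅖ ≈ -0.40000)
m((-171 - 39)/((j*10 - 7) + √(-75 + 60))) - 343141 = ((-171 - 39)/((-⅖*10 - 7) + √(-75 + 60)))² - 343141 = (-210/((-4 - 7) + √(-15)))² - 343141 = (-210/(-11 + I*√15))² - 343141 = 44100/(-11 + I*√15)² - 343141 = -343141 + 44100/(-11 + I*√15)²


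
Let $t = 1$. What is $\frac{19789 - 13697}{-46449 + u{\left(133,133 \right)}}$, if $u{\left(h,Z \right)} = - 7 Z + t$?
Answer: $- \frac{6092}{47379} \approx -0.12858$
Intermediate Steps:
$u{\left(h,Z \right)} = 1 - 7 Z$ ($u{\left(h,Z \right)} = - 7 Z + 1 = 1 - 7 Z$)
$\frac{19789 - 13697}{-46449 + u{\left(133,133 \right)}} = \frac{19789 - 13697}{-46449 + \left(1 - 931\right)} = \frac{6092}{-46449 + \left(1 - 931\right)} = \frac{6092}{-46449 - 930} = \frac{6092}{-47379} = 6092 \left(- \frac{1}{47379}\right) = - \frac{6092}{47379}$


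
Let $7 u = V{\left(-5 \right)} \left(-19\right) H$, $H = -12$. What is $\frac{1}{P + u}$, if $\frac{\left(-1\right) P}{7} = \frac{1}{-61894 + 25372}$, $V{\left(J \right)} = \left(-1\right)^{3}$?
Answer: $- \frac{255654}{8326967} \approx -0.030702$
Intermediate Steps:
$V{\left(J \right)} = -1$
$u = - \frac{228}{7}$ ($u = \frac{\left(-1\right) \left(-19\right) \left(-12\right)}{7} = \frac{19 \left(-12\right)}{7} = \frac{1}{7} \left(-228\right) = - \frac{228}{7} \approx -32.571$)
$P = \frac{7}{36522}$ ($P = - \frac{7}{-61894 + 25372} = - \frac{7}{-36522} = \left(-7\right) \left(- \frac{1}{36522}\right) = \frac{7}{36522} \approx 0.00019167$)
$\frac{1}{P + u} = \frac{1}{\frac{7}{36522} - \frac{228}{7}} = \frac{1}{- \frac{8326967}{255654}} = - \frac{255654}{8326967}$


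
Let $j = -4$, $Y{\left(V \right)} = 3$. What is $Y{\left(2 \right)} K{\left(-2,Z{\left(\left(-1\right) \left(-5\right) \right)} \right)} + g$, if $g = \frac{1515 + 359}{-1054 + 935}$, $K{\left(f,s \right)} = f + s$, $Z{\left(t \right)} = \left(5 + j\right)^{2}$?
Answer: $- \frac{2231}{119} \approx -18.748$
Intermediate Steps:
$Z{\left(t \right)} = 1$ ($Z{\left(t \right)} = \left(5 - 4\right)^{2} = 1^{2} = 1$)
$g = - \frac{1874}{119}$ ($g = \frac{1874}{-119} = 1874 \left(- \frac{1}{119}\right) = - \frac{1874}{119} \approx -15.748$)
$Y{\left(2 \right)} K{\left(-2,Z{\left(\left(-1\right) \left(-5\right) \right)} \right)} + g = 3 \left(-2 + 1\right) - \frac{1874}{119} = 3 \left(-1\right) - \frac{1874}{119} = -3 - \frac{1874}{119} = - \frac{2231}{119}$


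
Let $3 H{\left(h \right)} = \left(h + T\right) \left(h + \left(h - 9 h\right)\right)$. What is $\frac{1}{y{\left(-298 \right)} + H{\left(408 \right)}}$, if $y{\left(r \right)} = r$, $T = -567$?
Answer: $\frac{1}{151070} \approx 6.6194 \cdot 10^{-6}$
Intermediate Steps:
$H{\left(h \right)} = - \frac{7 h \left(-567 + h\right)}{3}$ ($H{\left(h \right)} = \frac{\left(h - 567\right) \left(h + \left(h - 9 h\right)\right)}{3} = \frac{\left(-567 + h\right) \left(h - 8 h\right)}{3} = \frac{\left(-567 + h\right) \left(- 7 h\right)}{3} = \frac{\left(-7\right) h \left(-567 + h\right)}{3} = - \frac{7 h \left(-567 + h\right)}{3}$)
$\frac{1}{y{\left(-298 \right)} + H{\left(408 \right)}} = \frac{1}{-298 + \frac{7}{3} \cdot 408 \left(567 - 408\right)} = \frac{1}{-298 + \frac{7}{3} \cdot 408 \cdot 159} = \frac{1}{-298 + 151368} = \frac{1}{151070}$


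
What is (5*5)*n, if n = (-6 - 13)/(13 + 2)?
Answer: -95/3 ≈ -31.667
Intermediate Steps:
n = -19/15 ≈ -1.2667
(5*5)*n = (5*5)*(-19/15) = 25*(-19/15) = -95/3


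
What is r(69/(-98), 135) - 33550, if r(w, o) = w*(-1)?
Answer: -3287831/98 ≈ -33549.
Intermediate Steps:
r(w, o) = -w
r(69/(-98), 135) - 33550 = -69/(-98) - 33550 = -69*(-1)/98 - 33550 = -1*(-69/98) - 33550 = 69/98 - 33550 = -3287831/98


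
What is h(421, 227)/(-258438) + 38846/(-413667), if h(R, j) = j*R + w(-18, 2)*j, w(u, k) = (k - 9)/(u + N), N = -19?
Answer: -305804766022/659261511567 ≈ -0.46386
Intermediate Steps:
w(u, k) = (-9 + k)/(-19 + u) (w(u, k) = (k - 9)/(u - 19) = (-9 + k)/(-19 + u))
h(R, j) = 7*j/37 + R*j (h(R, j) = j*R + ((-9 + 2)/(-19 - 18))*j = R*j + (-7/(-37))*j = R*j + (-1/37*(-7))*j = R*j + 7*j/37 = 7*j/37 + R*j)
h(421, 227)/(-258438) + 38846/(-413667) = ((1/37)*227*(7 + 37*421))/(-258438) + 38846/(-413667) = ((1/37)*227*(7 + 15577))*(-1/258438) + 38846*(-1/413667) = ((1/37)*227*15584)*(-1/258438) - 38846/413667 = (3537568/37)*(-1/258438) - 38846/413667 = -1768784/4781103 - 38846/413667 = -305804766022/659261511567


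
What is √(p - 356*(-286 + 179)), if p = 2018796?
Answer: 2*√514222 ≈ 1434.2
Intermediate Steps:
√(p - 356*(-286 + 179)) = √(2018796 - 356*(-286 + 179)) = √(2018796 - 356*(-107)) = √(2018796 + 38092) = √2056888 = 2*√514222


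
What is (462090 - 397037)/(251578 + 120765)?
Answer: 65053/372343 ≈ 0.17471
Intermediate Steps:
(462090 - 397037)/(251578 + 120765) = 65053/372343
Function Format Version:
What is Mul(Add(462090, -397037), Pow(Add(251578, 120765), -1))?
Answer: Rational(65053, 372343) ≈ 0.17471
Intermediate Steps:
Mul(Add(462090, -397037), Pow(Add(251578, 120765), -1)) = Mul(65053, Pow(372343, -1)) = Mul(65053, Rational(1, 372343)) = Rational(65053, 372343)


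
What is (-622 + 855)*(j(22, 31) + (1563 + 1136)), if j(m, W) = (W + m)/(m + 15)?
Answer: 23280428/37 ≈ 6.2920e+5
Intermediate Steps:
j(m, W) = (W + m)/(15 + m)
(-622 + 855)*(j(22, 31) + (1563 + 1136)) = (-622 + 855)*((31 + 22)/(15 + 22) + (1563 + 1136)) = 233*(53/37 + 2699) = 233*(99916/37) = 23280428/37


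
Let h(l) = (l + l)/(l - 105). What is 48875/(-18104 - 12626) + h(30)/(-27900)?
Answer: -340896979/214341750 ≈ -1.5904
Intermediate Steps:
h(l) = 2*l/(-105 + l) (h(l) = (2*l)/(-105 + l) = 2*l/(-105 + l))
48875/(-18104 - 12626) + h(30)/(-27900) = 48875/(-18104 - 12626) + (2*30/(-105 + 30))/(-27900) = 48875/(-30730) + (2*30/(-75))*(-1/27900) = 48875*(-1/30730) + (2*30*(-1/75))*(-1/27900) = -9775/6146 - ⅘*(-1/27900) = -9775/6146 + 1/34875 = -340896979/214341750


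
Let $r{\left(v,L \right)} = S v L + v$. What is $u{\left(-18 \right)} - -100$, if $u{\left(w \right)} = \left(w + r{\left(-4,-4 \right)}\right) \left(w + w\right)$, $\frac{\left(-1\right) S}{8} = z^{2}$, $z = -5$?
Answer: $116092$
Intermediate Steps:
$S = -200$ ($S = - 8 \left(-5\right)^{2} = \left(-8\right) 25 = -200$)
$r{\left(v,L \right)} = v - 200 L v$ ($r{\left(v,L \right)} = - 200 v L + v = - 200 L v + v = v - 200 L v$)
$u{\left(w \right)} = 2 w \left(-3204 + w\right)$ ($u{\left(w \right)} = \left(w - 4 \left(1 - -800\right)\right) \left(w + w\right) = \left(w - 4 \left(1 + 800\right)\right) 2 w = \left(w - 3204\right) 2 w = \left(-3204 + w\right) 2 w = 2 w \left(-3204 + w\right)$)
$u{\left(-18 \right)} - -100 = 2 \left(-18\right) \left(-3204 - 18\right) - -100 = 2 \left(-18\right) \left(-3222\right) + 100 = 115992 + 100 = 116092$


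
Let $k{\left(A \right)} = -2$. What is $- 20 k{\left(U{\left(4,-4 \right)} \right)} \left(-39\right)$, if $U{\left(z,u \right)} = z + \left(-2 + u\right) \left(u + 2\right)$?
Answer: $-1560$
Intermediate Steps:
$U{\left(z,u \right)} = z + \left(-2 + u\right) \left(2 + u\right)$
$- 20 k{\left(U{\left(4,-4 \right)} \right)} \left(-39\right) = \left(-20\right) \left(-2\right) \left(-39\right) = 40 \left(-39\right) = -1560$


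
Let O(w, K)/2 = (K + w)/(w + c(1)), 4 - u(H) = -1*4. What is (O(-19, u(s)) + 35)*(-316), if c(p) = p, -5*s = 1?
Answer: -103016/9 ≈ -11446.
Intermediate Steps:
s = -⅕ (s = -⅕*1 = -⅕ ≈ -0.20000)
u(H) = 8 (u(H) = 4 - (-1)*4 = 4 - 1*(-4) = 4 + 4 = 8)
O(w, K) = 2*(K + w)/(1 + w) (O(w, K) = 2*((K + w)/(w + 1)) = 2*((K + w)/(1 + w)) = 2*(K + w)/(1 + w))
(O(-19, u(s)) + 35)*(-316) = (2*(8 - 19)/(1 - 19) + 35)*(-316) = (2*(-11)/(-18) + 35)*(-316) = (2*(-1/18)*(-11) + 35)*(-316) = (11/9 + 35)*(-316) = (326/9)*(-316) = -103016/9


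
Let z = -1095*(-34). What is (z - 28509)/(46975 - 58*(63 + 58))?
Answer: 153/701 ≈ 0.21826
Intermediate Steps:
z = 37230
(z - 28509)/(46975 - 58*(63 + 58)) = (37230 - 28509)/(46975 - 58*(63 + 58)) = 8721/(46975 - 58*121) = 8721/(46975 - 7018) = 8721/39957 = 8721*(1/39957) = 153/701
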